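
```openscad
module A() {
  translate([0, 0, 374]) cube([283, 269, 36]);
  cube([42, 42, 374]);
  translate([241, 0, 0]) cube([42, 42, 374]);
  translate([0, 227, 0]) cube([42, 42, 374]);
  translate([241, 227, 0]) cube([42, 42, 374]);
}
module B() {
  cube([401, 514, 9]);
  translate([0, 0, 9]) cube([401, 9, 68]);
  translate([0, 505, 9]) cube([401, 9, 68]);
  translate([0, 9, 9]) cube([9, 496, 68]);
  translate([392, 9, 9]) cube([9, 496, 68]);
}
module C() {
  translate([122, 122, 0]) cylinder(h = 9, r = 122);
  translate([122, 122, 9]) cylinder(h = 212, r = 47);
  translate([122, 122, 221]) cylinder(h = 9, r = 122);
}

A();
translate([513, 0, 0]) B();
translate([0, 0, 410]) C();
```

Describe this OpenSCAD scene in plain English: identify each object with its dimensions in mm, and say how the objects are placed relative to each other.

A is a four-legged stool. The seat is 283×269 mm, 36 mm thick, top at z = 410 mm. It stands on four square legs, each 42×42 mm in cross-section, from z = 0 to the seat underside, each flush with a corner of the seat.

B is an open-topped rectangular box: outside dimensions 401×514×77 mm, with a uniform wall and base thickness of 9 mm. The base is a full 401×514 slab on the floor; four walls sit on top of the base. The front and back walls (the −y and +y sides) span the full width; the two side walls fit between them.

C is a spool: two coaxial disc flanges of radius 122 mm and thickness 9 mm, joined by a core cylinder of radius 47 mm and height 212 mm. The lower flange rests on z = 0 and the three cylinders share a vertical axis.

The open box is on the floor beside the stool on its +x side. The spool is on top of the stool.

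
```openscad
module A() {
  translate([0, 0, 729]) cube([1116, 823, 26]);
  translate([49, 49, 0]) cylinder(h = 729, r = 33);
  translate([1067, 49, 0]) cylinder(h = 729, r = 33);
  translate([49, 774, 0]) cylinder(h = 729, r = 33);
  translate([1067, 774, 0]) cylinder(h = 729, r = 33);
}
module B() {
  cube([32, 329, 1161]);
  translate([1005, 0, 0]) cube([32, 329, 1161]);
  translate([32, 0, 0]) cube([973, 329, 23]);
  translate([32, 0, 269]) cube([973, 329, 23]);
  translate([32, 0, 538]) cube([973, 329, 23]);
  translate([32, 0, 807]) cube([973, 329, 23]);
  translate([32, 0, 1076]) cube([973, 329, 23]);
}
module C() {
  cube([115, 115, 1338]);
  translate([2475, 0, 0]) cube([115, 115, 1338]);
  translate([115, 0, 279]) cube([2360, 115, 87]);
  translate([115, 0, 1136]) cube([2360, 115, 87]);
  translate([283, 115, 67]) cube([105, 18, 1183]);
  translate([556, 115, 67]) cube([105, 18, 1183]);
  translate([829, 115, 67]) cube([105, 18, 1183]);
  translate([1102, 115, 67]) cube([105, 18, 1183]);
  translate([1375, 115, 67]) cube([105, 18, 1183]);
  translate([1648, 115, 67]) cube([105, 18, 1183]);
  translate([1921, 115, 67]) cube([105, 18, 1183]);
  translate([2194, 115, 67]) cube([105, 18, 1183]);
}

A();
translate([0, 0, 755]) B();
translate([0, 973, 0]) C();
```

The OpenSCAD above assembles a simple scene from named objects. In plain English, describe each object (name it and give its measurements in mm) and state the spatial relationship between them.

A is a rectangular dining table. The top is 1116×823×26 mm with its upper surface at z = 755 mm. It stands on four round legs of 66 mm diameter, each leg's bounding box inset 16 mm from the nearest pair of top edges, running from the floor to the underside of the top.

B is a bookshelf 1037 mm wide overall, 329 mm deep and 1161 mm tall. The two sides are 32 mm thick vertical panels. 5 horizontal shelves of 23 mm thickness span between the inner faces of the sides; the lowest shelf sits on the floor and shelves are stacked with a clear vertical gap of 246 mm between each pair.

C is a fence section. Two 115×115 mm posts, 1338 mm tall, stand on the floor with a clear span of 2360 mm between their inner faces. Two horizontal rails of 115×87 mm section span the gap between the posts with their undersides at z = 279 mm and z = 1136 mm, flush with the posts' −y face. 8 pickets, each 105 mm wide, 18 mm thick and 1183 mm tall, are fixed to the +y face of the rails with their bottoms at z = 67 mm, evenly spaced across the span with equal gaps (rounded down to the nearest mm) at the −x end and between each pair — any rounding remainder accumulates at the +x end.

The bookshelf is on top of the table. The fence section is on the floor beside the table on its +y side.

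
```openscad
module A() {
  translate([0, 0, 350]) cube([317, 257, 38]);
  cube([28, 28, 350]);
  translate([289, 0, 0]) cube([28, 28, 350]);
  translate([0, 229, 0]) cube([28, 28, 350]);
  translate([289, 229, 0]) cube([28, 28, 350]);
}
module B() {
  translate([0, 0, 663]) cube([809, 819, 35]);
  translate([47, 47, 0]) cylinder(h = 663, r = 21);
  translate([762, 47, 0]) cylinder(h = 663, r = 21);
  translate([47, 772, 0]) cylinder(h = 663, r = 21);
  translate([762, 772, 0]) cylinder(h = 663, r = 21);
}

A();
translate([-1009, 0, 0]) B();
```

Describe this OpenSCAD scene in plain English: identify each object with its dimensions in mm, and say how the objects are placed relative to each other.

A is a simple wooden stool: a rectangular seat 317 mm (x) by 257 mm (y), 38 mm thick, top face at z = 388 mm, on four square legs, each 28×28 mm in cross-section. The legs rest on z = 0, each flush with a corner of the seat.

B is a table: top 809 mm (x) × 819 mm (y), 35 mm thick, upper face at z = 698 mm, on four round legs of 42 mm diameter, each leg's bounding box inset 26 mm from the nearest pair of top edges, running from z = 0 to the bottom of the top.

The table is on the floor beside the stool on its −x side.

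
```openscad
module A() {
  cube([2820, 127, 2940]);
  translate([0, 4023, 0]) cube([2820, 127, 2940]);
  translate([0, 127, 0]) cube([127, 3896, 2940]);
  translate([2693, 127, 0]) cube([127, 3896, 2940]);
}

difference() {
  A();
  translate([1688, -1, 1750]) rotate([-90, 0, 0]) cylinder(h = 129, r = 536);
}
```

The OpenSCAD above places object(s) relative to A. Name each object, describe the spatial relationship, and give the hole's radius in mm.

The subtracted cylinder has r = 536 mm.

A is a house frame. The house frame has a circular hole through its front wall. The hole's radius is 536 mm.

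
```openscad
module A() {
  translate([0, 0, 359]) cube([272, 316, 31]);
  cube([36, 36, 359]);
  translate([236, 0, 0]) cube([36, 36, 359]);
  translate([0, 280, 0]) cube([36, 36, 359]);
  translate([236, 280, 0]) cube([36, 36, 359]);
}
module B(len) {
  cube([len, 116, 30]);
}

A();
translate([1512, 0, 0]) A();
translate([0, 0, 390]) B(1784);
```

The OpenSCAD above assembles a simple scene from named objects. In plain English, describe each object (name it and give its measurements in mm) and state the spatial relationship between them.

A is a four-legged stool. The seat is a 272×316×31 mm slab whose top surface is at z = 390 mm; four square legs, each 36×36 mm in cross-section, run from the floor (z = 0) to the underside of the seat, each flush with a corner of the seat.

B is a rectangular beam 1784 mm long (x), 116 mm deep (y), 30 mm thick (z).

The beam spans the tops of two stools placed 1240 mm apart, resting at z = 390 mm.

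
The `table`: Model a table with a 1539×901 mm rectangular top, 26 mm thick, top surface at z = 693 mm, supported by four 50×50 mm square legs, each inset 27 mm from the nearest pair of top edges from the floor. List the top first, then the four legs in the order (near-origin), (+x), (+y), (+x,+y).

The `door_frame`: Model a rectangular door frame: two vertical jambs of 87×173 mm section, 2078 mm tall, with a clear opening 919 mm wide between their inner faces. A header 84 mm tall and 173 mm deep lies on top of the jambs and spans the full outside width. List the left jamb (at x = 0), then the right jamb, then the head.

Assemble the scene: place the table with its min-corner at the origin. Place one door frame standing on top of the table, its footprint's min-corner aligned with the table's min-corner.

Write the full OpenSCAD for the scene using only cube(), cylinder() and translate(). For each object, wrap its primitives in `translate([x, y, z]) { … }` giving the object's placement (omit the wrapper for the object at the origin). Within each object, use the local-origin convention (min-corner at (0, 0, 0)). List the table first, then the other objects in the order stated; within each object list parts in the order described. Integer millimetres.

translate([0, 0, 667]) cube([1539, 901, 26]);
translate([27, 27, 0]) cube([50, 50, 667]);
translate([1462, 27, 0]) cube([50, 50, 667]);
translate([27, 824, 0]) cube([50, 50, 667]);
translate([1462, 824, 0]) cube([50, 50, 667]);
translate([0, 0, 693]) {
  cube([87, 173, 2078]);
  translate([1006, 0, 0]) cube([87, 173, 2078]);
  translate([0, 0, 2078]) cube([1093, 173, 84]);
}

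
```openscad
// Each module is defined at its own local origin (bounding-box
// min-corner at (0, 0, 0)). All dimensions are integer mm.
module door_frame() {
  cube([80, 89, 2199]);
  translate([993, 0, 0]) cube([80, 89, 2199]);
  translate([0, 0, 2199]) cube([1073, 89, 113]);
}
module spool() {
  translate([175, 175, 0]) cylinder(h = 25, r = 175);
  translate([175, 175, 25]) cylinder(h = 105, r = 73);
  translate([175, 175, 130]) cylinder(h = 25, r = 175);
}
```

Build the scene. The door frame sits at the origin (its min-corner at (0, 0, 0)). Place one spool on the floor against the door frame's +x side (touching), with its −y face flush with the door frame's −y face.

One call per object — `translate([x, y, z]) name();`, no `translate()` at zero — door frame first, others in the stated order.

door_frame();
translate([1073, 0, 0]) spool();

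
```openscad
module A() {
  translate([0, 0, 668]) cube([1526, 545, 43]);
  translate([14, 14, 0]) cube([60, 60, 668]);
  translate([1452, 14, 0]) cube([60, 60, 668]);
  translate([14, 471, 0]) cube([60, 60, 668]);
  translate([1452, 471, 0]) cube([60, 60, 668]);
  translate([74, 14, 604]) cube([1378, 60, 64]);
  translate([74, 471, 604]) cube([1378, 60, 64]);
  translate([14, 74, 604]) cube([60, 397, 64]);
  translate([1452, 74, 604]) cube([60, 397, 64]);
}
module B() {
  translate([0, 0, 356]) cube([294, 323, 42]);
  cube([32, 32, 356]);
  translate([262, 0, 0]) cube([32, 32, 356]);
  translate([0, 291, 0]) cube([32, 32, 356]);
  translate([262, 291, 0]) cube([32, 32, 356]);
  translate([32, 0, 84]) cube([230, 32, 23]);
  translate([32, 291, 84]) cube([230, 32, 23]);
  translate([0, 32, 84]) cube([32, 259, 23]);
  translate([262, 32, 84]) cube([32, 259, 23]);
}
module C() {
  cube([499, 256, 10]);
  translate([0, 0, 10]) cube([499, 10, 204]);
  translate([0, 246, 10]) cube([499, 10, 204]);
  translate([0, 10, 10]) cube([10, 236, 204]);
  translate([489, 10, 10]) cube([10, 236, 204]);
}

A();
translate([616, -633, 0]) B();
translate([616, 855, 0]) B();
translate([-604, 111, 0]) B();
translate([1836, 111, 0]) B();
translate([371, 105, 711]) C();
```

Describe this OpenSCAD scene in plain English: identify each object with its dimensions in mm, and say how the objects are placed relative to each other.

A is a table with a 1526×545 mm rectangular top, 43 mm thick, top surface at z = 711 mm, supported by four 60×60 mm square legs, each inset 14 mm from the nearest pair of top edges, running from the floor. Four apron rails, 60 mm thick and 64 mm tall, run between adjacent legs with their top edges flush with the underside of the top and their outer faces flush with the legs' outer faces.

B is a four-legged stool. The seat is 294×323 mm, 42 mm thick, top at z = 398 mm. It stands on four square legs, each 32×32 mm in cross-section, from z = 0 to the seat underside, each flush with a corner of the seat. Four stretchers, 32 mm wide and 23 mm tall, connect adjacent legs with their undersides at z = 84 mm, each running between the inner faces of the legs it joins and aligned with the legs' outer faces on the other axis.

C is an open-topped rectangular box: outside dimensions 499×256×214 mm, with a uniform wall and base thickness of 10 mm. The base is a full 499×256 slab on the floor; four walls sit on top of the base. The front and back walls (the −y and +y sides) span the full width; the two side walls fit between them.

Four stools sit around the table at the −y, +y, −x, +x sides. The open box is on top of the table.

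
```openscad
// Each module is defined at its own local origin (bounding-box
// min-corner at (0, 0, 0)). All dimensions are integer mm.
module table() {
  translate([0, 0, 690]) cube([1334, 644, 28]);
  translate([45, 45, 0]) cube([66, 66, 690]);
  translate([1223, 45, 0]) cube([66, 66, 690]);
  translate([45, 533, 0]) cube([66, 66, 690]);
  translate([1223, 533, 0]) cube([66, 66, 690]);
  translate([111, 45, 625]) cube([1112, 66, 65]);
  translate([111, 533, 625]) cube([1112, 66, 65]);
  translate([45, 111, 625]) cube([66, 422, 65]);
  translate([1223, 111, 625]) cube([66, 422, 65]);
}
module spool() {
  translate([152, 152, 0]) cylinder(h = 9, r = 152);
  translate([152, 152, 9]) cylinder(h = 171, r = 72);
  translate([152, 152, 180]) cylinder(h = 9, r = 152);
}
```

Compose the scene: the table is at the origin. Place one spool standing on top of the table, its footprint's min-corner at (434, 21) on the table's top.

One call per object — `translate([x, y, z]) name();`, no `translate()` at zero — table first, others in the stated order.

table();
translate([434, 21, 718]) spool();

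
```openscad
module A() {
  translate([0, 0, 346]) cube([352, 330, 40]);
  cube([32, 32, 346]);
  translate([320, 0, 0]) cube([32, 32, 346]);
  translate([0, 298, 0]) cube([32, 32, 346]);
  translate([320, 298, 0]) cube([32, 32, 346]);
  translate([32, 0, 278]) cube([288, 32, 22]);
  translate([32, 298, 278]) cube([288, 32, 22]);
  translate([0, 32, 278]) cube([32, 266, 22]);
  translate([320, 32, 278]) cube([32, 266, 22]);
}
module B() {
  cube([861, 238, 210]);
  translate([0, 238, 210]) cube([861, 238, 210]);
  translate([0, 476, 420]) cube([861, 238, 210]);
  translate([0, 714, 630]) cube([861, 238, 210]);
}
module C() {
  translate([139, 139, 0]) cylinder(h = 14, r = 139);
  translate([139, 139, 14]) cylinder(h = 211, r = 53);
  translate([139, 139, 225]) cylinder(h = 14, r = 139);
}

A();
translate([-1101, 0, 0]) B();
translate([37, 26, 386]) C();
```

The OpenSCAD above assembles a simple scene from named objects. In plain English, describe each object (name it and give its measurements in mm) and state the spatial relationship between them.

A is a four-legged stool. The seat is 352×330 mm, 40 mm thick, top at z = 386 mm. It stands on four square legs, each 32×32 mm in cross-section, from z = 0 to the seat underside, each flush with a corner of the seat. Four stretchers, 32 mm wide and 22 mm tall, connect adjacent legs with their undersides at z = 278 mm, each running between the inner faces of the legs it joins and aligned with the legs' outer faces on the other axis.

B is a straight staircase of 4 solid steps. Each step is 861 mm wide (x), 238 mm deep (y, the going) and 210 mm tall (the rise). The first step rests on the floor; each subsequent step sits one going further in +y and one rise higher in +z, directly behind and above the previous step with no overlap.

C is a spool: two coaxial disc flanges of radius 139 mm and thickness 14 mm, joined by a core cylinder of radius 53 mm and height 211 mm. The lower flange rests on z = 0 and the three cylinders share a vertical axis.

The staircase is on the floor beside the stool on its −x side. The spool is on top of the stool, centred.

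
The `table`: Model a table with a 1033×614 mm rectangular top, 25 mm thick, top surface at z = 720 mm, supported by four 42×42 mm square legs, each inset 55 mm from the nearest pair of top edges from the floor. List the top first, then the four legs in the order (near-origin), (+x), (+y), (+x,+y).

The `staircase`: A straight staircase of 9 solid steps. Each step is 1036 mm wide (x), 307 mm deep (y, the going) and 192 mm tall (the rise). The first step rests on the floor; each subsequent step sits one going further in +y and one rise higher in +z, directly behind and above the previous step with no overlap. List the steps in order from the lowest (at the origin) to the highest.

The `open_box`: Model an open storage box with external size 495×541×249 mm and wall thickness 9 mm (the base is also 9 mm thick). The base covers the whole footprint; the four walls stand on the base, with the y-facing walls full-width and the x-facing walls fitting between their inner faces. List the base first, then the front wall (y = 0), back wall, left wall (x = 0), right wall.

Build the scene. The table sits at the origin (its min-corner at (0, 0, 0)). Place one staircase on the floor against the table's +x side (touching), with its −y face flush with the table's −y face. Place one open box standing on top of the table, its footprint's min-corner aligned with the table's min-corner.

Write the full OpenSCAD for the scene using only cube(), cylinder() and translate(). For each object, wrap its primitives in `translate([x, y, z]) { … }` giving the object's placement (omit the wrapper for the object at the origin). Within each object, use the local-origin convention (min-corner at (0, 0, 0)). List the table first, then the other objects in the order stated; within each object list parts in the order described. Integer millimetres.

translate([0, 0, 695]) cube([1033, 614, 25]);
translate([55, 55, 0]) cube([42, 42, 695]);
translate([936, 55, 0]) cube([42, 42, 695]);
translate([55, 517, 0]) cube([42, 42, 695]);
translate([936, 517, 0]) cube([42, 42, 695]);
translate([1033, 0, 0]) {
  cube([1036, 307, 192]);
  translate([0, 307, 192]) cube([1036, 307, 192]);
  translate([0, 614, 384]) cube([1036, 307, 192]);
  translate([0, 921, 576]) cube([1036, 307, 192]);
  translate([0, 1228, 768]) cube([1036, 307, 192]);
  translate([0, 1535, 960]) cube([1036, 307, 192]);
  translate([0, 1842, 1152]) cube([1036, 307, 192]);
  translate([0, 2149, 1344]) cube([1036, 307, 192]);
  translate([0, 2456, 1536]) cube([1036, 307, 192]);
}
translate([0, 0, 720]) {
  cube([495, 541, 9]);
  translate([0, 0, 9]) cube([495, 9, 240]);
  translate([0, 532, 9]) cube([495, 9, 240]);
  translate([0, 9, 9]) cube([9, 523, 240]);
  translate([486, 9, 9]) cube([9, 523, 240]);
}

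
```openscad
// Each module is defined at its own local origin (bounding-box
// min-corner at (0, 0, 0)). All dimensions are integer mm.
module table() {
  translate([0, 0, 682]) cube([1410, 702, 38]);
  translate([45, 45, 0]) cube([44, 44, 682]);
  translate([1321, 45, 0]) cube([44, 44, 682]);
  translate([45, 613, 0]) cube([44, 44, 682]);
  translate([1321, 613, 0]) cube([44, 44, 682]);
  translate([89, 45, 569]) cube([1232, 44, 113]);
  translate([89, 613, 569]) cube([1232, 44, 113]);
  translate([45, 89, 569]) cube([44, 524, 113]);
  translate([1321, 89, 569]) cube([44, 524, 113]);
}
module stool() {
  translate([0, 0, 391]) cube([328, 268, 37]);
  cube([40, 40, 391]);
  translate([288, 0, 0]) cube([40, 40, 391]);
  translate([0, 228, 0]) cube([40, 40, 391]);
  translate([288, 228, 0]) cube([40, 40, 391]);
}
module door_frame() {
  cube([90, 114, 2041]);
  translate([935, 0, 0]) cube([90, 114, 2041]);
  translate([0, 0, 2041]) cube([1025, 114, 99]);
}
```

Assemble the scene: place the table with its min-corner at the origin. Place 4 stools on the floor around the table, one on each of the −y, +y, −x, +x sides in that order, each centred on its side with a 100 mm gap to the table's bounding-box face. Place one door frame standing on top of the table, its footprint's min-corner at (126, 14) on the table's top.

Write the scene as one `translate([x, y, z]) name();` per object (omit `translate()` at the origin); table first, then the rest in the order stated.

table();
translate([541, -368, 0]) stool();
translate([541, 802, 0]) stool();
translate([-428, 217, 0]) stool();
translate([1510, 217, 0]) stool();
translate([126, 14, 720]) door_frame();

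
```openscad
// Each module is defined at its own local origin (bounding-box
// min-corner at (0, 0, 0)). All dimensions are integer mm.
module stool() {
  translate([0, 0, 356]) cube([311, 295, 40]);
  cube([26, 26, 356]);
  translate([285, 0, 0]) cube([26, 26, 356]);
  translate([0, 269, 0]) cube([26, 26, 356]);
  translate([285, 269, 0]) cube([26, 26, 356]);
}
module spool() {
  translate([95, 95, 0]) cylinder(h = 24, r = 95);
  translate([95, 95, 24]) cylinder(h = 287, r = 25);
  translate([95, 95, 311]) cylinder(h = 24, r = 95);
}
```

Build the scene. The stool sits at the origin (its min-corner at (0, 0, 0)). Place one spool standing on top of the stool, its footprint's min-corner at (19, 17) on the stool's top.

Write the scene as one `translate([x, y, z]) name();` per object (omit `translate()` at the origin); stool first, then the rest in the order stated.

stool();
translate([19, 17, 396]) spool();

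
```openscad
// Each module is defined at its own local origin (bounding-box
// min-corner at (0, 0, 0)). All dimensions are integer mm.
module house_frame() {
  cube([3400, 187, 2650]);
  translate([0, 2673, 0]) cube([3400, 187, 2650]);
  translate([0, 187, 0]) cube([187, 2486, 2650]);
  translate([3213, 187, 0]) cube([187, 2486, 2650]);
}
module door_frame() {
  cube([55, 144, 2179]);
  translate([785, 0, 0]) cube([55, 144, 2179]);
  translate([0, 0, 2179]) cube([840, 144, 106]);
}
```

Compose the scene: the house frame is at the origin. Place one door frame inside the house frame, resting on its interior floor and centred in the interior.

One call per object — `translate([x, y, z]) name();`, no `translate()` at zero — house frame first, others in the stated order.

house_frame();
translate([1280, 1358, 0]) door_frame();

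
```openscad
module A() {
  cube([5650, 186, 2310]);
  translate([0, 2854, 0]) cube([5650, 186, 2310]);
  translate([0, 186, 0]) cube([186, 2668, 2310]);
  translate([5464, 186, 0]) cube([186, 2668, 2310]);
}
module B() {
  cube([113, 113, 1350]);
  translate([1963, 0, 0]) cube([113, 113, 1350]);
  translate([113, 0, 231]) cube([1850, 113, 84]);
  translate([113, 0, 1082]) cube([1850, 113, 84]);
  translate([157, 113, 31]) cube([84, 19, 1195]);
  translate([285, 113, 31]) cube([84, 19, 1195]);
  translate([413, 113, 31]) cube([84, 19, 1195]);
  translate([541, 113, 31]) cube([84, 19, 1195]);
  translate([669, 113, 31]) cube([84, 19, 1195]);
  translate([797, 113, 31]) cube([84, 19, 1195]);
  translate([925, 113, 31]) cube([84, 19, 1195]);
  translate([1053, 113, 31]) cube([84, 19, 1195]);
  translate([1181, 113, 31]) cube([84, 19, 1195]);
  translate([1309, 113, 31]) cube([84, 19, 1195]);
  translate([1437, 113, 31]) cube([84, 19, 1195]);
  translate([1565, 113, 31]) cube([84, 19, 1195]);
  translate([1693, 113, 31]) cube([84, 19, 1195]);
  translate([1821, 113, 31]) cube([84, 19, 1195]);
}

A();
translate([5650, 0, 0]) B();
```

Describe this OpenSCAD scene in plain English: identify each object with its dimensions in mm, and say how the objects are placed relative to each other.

A is a box-shaped house frame (walls only): outside footprint 5650×3040 mm, wall height 2310 mm, wall thickness 186 mm. The two y-facing walls run the full x-width; the two x-facing walls fit between the inner faces of the y-facing walls.

B is a fence section. Two 113×113 mm posts, 1350 mm tall, stand on the floor with a clear span of 1850 mm between their inner faces. Two horizontal rails of 113×84 mm section span the gap between the posts with their undersides at z = 231 mm and z = 1082 mm, flush with the posts' −y face. 14 pickets, each 84 mm wide, 19 mm thick and 1195 mm tall, are fixed to the +y face of the rails with their bottoms at z = 31 mm, evenly spaced across the span with equal gaps (rounded down to the nearest mm) at the −x end and between each pair — any rounding remainder accumulates at the +x end.

The fence section is against the house frame's +x side, with their −y faces flush.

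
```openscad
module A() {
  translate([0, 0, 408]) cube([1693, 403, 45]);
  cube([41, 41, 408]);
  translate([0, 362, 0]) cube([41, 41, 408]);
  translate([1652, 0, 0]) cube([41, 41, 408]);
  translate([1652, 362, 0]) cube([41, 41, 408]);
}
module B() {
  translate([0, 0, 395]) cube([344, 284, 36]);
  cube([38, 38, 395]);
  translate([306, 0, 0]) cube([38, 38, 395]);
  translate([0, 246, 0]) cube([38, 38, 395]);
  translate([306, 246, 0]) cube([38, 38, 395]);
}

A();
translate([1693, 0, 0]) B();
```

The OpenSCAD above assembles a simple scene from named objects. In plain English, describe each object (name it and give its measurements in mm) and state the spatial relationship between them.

A is a long wooden bench with a 1693 mm (x) × 403 mm (y) seat, 45 mm thick, its top surface 453 mm above the floor. Four 41 mm square legs at the seat corners, flush with the edges, run from z = 0 to the seat underside.

B is a four-legged stool. The seat is 344×284 mm, 36 mm thick, top at z = 431 mm. It stands on four square legs, each 38×38 mm in cross-section, from z = 0 to the seat underside, each flush with a corner of the seat.

The stool is against the bench's +x side, with their −y faces flush.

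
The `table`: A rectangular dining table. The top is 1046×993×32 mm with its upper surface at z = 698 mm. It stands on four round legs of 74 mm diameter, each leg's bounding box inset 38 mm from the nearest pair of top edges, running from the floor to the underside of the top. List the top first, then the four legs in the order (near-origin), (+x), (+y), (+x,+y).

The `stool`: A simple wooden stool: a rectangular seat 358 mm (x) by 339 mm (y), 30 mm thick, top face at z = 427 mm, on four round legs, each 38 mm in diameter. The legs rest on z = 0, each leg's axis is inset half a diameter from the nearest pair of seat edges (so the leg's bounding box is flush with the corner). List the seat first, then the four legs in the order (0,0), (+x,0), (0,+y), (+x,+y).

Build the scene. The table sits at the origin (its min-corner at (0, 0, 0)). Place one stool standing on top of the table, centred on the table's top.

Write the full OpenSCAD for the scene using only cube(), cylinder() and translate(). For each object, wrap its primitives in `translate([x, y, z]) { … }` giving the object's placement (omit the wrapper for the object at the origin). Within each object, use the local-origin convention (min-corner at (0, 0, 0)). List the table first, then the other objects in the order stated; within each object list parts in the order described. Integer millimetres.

translate([0, 0, 666]) cube([1046, 993, 32]);
translate([75, 75, 0]) cylinder(h = 666, r = 37);
translate([971, 75, 0]) cylinder(h = 666, r = 37);
translate([75, 918, 0]) cylinder(h = 666, r = 37);
translate([971, 918, 0]) cylinder(h = 666, r = 37);
translate([344, 327, 698]) {
  translate([0, 0, 397]) cube([358, 339, 30]);
  translate([19, 19, 0]) cylinder(h = 397, r = 19);
  translate([339, 19, 0]) cylinder(h = 397, r = 19);
  translate([19, 320, 0]) cylinder(h = 397, r = 19);
  translate([339, 320, 0]) cylinder(h = 397, r = 19);
}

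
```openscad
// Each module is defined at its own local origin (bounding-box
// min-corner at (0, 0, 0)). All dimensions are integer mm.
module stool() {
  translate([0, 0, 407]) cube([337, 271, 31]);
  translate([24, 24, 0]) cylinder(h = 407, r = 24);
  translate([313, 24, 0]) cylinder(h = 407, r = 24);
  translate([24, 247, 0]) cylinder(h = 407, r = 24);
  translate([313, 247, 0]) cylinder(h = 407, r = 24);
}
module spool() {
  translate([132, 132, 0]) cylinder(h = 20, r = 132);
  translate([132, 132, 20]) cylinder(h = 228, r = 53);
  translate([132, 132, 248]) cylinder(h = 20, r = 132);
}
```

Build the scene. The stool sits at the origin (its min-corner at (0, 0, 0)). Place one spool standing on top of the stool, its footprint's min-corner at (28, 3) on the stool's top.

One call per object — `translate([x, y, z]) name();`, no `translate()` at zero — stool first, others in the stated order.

stool();
translate([28, 3, 438]) spool();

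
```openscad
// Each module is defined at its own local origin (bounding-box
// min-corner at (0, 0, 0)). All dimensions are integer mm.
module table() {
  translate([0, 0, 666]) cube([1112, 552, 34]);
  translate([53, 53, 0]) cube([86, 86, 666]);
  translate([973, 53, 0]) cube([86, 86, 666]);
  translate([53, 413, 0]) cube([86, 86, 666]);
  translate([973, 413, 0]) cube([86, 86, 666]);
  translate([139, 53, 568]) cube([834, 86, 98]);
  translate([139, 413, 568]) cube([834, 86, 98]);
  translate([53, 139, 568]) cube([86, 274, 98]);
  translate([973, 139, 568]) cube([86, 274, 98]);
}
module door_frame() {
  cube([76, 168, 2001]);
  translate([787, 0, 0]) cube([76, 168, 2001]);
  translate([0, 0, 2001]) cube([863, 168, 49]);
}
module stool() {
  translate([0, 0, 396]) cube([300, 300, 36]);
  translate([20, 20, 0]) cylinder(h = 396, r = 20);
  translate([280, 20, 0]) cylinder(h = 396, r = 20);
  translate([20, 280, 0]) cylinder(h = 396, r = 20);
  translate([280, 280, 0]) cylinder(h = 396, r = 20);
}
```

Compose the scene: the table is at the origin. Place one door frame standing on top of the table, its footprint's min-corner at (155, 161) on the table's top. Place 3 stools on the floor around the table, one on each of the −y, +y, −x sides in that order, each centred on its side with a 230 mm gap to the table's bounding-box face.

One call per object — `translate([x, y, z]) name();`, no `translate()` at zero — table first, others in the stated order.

table();
translate([155, 161, 700]) door_frame();
translate([406, -530, 0]) stool();
translate([406, 782, 0]) stool();
translate([-530, 126, 0]) stool();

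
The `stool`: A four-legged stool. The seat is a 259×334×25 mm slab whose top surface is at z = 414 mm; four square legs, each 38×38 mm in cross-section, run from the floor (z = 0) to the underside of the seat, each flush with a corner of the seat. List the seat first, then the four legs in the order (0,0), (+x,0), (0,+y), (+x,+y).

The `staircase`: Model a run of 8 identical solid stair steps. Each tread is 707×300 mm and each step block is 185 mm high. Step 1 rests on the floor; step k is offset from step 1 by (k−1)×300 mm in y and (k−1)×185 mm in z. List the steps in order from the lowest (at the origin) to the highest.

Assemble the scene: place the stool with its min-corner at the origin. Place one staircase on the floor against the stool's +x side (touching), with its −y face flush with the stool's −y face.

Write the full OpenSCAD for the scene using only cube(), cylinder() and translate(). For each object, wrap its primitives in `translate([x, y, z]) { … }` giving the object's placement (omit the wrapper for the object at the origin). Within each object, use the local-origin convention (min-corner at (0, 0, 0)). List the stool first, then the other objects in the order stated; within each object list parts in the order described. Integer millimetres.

translate([0, 0, 389]) cube([259, 334, 25]);
cube([38, 38, 389]);
translate([221, 0, 0]) cube([38, 38, 389]);
translate([0, 296, 0]) cube([38, 38, 389]);
translate([221, 296, 0]) cube([38, 38, 389]);
translate([259, 0, 0]) {
  cube([707, 300, 185]);
  translate([0, 300, 185]) cube([707, 300, 185]);
  translate([0, 600, 370]) cube([707, 300, 185]);
  translate([0, 900, 555]) cube([707, 300, 185]);
  translate([0, 1200, 740]) cube([707, 300, 185]);
  translate([0, 1500, 925]) cube([707, 300, 185]);
  translate([0, 1800, 1110]) cube([707, 300, 185]);
  translate([0, 2100, 1295]) cube([707, 300, 185]);
}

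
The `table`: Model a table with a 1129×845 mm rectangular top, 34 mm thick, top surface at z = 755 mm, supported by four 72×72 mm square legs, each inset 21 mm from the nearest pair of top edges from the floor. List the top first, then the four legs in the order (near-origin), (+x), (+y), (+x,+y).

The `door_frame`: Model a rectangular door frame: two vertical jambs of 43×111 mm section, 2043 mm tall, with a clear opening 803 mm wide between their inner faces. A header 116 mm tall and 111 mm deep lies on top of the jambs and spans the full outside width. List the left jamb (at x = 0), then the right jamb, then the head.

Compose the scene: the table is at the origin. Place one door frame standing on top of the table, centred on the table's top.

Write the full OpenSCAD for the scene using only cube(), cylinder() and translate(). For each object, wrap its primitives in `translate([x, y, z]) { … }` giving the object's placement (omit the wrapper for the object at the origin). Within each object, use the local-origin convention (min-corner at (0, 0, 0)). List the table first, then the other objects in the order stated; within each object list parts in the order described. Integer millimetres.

translate([0, 0, 721]) cube([1129, 845, 34]);
translate([21, 21, 0]) cube([72, 72, 721]);
translate([1036, 21, 0]) cube([72, 72, 721]);
translate([21, 752, 0]) cube([72, 72, 721]);
translate([1036, 752, 0]) cube([72, 72, 721]);
translate([120, 367, 755]) {
  cube([43, 111, 2043]);
  translate([846, 0, 0]) cube([43, 111, 2043]);
  translate([0, 0, 2043]) cube([889, 111, 116]);
}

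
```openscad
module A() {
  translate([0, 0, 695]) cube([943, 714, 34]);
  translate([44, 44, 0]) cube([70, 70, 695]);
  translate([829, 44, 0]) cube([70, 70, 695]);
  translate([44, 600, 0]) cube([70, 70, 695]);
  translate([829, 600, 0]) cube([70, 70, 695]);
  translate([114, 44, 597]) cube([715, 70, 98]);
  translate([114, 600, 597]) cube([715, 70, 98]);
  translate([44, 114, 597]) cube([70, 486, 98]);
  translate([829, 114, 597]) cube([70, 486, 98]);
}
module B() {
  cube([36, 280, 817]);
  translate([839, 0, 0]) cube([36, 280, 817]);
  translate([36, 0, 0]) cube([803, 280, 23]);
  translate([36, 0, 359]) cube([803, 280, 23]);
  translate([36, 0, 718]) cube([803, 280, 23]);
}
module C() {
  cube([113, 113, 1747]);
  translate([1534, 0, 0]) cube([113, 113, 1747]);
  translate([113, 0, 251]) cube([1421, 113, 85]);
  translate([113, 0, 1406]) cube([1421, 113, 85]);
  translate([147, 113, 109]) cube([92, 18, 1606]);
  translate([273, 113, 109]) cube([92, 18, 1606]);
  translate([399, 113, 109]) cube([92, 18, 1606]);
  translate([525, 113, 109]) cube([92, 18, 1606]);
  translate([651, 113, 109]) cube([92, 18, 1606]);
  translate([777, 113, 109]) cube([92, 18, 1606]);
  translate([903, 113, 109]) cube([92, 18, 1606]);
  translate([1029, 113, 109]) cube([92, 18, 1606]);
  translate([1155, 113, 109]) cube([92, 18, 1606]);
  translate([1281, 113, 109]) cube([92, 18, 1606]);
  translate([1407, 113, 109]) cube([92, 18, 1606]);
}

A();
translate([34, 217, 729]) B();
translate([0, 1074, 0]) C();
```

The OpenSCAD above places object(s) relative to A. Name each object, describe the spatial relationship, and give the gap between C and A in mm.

A is a table. B is a bookshelf. C is a fence section. The bookshelf is on top of the table, centred. The fence section is on the floor beside the table on its +y side. The gap between the fence section and the table is 360 mm.

The fence section's nearest face is 360 mm from the table's +y face.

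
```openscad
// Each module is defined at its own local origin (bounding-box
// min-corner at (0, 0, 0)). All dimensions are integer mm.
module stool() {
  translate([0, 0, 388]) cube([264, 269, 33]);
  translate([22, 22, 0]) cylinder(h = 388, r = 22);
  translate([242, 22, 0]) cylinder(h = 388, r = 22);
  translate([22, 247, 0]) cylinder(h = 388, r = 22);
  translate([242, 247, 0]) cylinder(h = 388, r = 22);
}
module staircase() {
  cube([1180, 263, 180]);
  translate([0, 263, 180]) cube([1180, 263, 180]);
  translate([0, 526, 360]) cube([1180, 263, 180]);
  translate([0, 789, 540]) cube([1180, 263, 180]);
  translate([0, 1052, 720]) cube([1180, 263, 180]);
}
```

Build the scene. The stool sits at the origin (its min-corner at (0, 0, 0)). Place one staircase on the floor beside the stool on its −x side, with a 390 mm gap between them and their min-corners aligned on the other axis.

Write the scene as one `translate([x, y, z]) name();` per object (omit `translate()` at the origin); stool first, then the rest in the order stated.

stool();
translate([-1570, 0, 0]) staircase();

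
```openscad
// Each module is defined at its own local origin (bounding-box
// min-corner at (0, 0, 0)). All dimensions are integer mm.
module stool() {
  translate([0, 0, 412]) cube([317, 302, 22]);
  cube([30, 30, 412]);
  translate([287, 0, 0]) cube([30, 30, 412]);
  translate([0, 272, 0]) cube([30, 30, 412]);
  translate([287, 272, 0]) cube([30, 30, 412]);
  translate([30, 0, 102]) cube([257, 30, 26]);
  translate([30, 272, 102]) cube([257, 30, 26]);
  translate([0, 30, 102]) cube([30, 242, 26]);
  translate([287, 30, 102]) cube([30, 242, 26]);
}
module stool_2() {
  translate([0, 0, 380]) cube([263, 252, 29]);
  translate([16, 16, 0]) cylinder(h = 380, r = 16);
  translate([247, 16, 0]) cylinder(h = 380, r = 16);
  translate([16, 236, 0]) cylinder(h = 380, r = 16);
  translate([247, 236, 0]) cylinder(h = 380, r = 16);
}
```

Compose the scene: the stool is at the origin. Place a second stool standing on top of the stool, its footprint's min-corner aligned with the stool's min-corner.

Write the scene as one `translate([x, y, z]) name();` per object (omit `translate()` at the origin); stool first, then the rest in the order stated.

stool();
translate([0, 0, 434]) stool_2();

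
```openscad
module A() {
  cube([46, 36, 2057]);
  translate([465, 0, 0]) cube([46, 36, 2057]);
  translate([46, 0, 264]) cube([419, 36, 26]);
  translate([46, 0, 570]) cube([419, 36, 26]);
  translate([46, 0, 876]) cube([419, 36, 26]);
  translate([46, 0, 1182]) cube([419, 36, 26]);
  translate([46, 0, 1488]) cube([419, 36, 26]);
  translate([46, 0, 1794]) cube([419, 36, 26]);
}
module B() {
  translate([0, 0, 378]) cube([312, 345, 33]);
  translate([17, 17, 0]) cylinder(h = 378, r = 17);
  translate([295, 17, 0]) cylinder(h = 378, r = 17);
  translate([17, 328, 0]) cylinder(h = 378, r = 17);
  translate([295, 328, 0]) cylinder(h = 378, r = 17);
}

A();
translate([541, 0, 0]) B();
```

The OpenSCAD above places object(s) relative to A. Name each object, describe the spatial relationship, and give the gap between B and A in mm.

The stool's nearest face is 30 mm from the ladder's +x face.

A is a ladder. B is a stool. The stool is on the floor beside the ladder on its +x side. The gap between the stool and the ladder is 30 mm.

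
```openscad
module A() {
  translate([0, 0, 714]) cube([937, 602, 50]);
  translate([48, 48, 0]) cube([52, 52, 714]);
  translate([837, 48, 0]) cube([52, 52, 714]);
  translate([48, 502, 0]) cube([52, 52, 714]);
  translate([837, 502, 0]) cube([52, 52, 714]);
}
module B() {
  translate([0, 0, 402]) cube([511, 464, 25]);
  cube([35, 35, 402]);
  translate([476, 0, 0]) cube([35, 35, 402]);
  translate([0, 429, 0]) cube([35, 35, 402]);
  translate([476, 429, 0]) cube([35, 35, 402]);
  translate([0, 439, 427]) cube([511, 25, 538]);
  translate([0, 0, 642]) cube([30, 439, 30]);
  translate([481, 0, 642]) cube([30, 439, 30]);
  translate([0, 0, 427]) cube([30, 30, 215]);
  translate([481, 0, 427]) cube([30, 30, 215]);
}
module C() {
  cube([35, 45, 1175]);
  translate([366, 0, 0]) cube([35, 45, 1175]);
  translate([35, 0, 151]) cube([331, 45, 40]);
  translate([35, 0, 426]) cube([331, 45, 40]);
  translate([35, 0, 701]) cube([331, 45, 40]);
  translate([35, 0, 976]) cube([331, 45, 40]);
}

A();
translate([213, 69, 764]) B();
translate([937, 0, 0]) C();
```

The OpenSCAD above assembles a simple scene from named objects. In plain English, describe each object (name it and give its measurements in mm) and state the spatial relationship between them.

A is a rectangular dining table. The top is 937×602×50 mm with its upper surface at z = 764 mm. It stands on four 52×52 mm square legs, each inset 48 mm from the nearest pair of top edges, running from the floor to the underside of the top.

B is a chair: 511×464 mm seat, 25 mm thick, top at z = 427 mm, on four 35 mm square corner legs flush with the seat edges. A 25 mm thick backrest slab spans the full seat width, extending 538 mm above the seat top, its back face flush with the seat's +y edge. Two armrests of 30×30 mm section run along each side from the seat's front edge to the front of the backrest, top faces 245 mm above the seat top and outer faces flush with the seat's x-edges; a 30×30 mm post under the front of each armrest stands on the seat at the front corner.

C is a wooden ladder with two side rails of 35×45 mm section and 1175 mm height, set 401 mm apart overall. Between them run 4 rectangular rungs (45 mm deep, 40 mm thick), front faces flush with the rails' −y face. The bottom of the first rung is 151 mm above the floor and each subsequent rung is 275 mm higher than the one below.

The chair is on top of the table, centred. The ladder is against the table's +x side, with their −y faces flush.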